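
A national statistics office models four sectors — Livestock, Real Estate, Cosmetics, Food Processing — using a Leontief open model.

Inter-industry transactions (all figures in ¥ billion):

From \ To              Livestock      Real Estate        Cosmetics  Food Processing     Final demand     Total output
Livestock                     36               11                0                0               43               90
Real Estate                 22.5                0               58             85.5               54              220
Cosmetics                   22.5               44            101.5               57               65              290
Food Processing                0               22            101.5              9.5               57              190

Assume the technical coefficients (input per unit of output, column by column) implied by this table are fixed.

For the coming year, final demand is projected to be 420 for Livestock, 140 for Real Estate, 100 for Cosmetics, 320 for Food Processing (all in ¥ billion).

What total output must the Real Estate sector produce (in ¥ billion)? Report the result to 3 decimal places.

x_R = 948.611

Technical coefficients a_ij = z_ij / X_j:
  a_LL = 36/90 = 0.40, a_RL = 22.5/90 = 0.25, a_CL = 22.5/90 = 0.25, a_FL = 0/90 = 0.00
  a_LR = 11/220 = 0.05, a_RR = 0/220 = 0.00, a_CR = 44/220 = 0.20, a_FR = 22/220 = 0.10
  a_LC = 0/290 = 0.00, a_RC = 58/290 = 0.20, a_CC = 101.5/290 = 0.35, a_FC = 101.5/290 = 0.35
  a_LF = 0/190 = 0.00, a_RF = 85.5/190 = 0.45, a_CF = 57/190 = 0.30, a_FF = 9.5/190 = 0.05
I − A =
  [   0.60    -0.05     0.00     0.00]
  [  -0.25     1.00    -0.20    -0.45]
  [  -0.25    -0.20     0.65    -0.30]
  [   0.00    -0.10    -0.35     0.95]
Compute the cofactors C_ij = (−1)^(i+j)·(3×3 minor ij) of I−A; the adjugate is their transpose:
adj(I−A) = Cᵀ =
  [ 0.407750   0.025625   0.017375   0.017625]
  [ 0.215000   0.307500   0.208500   0.211500]
  [ 0.281250   0.143875   0.531125   0.235875]
  [ 0.126250   0.085375   0.217625   0.355375]
det(I−A) = Σ_j (I−A)_1j·C_1j = (0.60)(0.407750) + (-0.05)(0.215000) + (0.00)(0.281250) + (0.00)(0.126250) = 0.2339
(I − A)⁻¹ = adj(I−A) / det(I−A) ≈
  [   1.7433     0.1096     0.0743     0.0754]
  [   0.9192     1.3147     0.8914     0.9042]
  [   1.2024     0.6151     2.2707     1.0084]
  [   0.5398     0.3650     0.9304     1.5193]
x = (I − A)⁻¹ d = adj(I−A)·d / det(I−A), with det(I−A) = 0.2339:
  x_L = (0.407750·420 + 0.025625·140 + 0.017375·100 + 0.017625·320) / 0.2339 = 182.22 / 0.2339 ≈ 779.051
  x_R = (0.215000·420 + 0.307500·140 + 0.208500·100 + 0.211500·320) / 0.2339 = 221.88 / 0.2339 ≈ 948.611
  x_C = (0.281250·420 + 0.143875·140 + 0.531125·100 + 0.235875·320) / 0.2339 = 266.86 / 0.2339 ≈ 1140.915
  x_F = (0.126250·420 + 0.085375·140 + 0.217625·100 + 0.355375·320) / 0.2339 = 200.46 / 0.2339 ≈ 857.033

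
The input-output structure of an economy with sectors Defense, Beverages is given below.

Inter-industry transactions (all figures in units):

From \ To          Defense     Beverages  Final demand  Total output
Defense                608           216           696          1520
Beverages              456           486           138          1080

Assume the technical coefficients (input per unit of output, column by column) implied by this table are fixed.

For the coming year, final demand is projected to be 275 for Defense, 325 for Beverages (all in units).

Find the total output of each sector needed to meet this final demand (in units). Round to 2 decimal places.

x_D = 800.93, x_B = 1027.78

Technical coefficients a_ij = z_ij / X_j:
  a_DD = 608/1520 = 0.40, a_BD = 456/1520 = 0.30
  a_DB = 216/1080 = 0.20, a_BB = 486/1080 = 0.45
I − A =
  [   0.60    -0.20]
  [  -0.30     0.55]
det(I−A) = (0.60)(0.55) − (-0.20)(-0.30) = 0.2700
adj(I−A) = [[0.55, 0.20], [0.30, 0.60]]
(I − A)⁻¹ = adj(I−A) / det(I−A) ≈
  [   2.0370     0.7407]
  [   1.1111     2.2222]
x = (I − A)⁻¹ d = adj(I−A)·d / det(I−A), with det(I−A) = 0.2700:
  x_D = (0.55·275 + 0.20·325) / 0.2700 = 216.25 / 0.2700 ≈ 800.93
  x_B = (0.30·275 + 0.60·325) / 0.2700 = 277.50 / 0.2700 ≈ 1027.78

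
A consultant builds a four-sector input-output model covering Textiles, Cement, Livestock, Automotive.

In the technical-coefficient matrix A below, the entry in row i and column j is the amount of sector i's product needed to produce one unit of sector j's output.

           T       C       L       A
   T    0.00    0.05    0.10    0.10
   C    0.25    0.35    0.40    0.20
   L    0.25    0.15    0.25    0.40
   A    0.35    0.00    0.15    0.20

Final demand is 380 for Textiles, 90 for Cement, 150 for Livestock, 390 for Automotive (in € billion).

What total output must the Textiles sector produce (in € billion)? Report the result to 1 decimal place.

x_T = 685.6

I − A =
  [   1.00    -0.05    -0.10    -0.10]
  [  -0.25     0.65    -0.40    -0.20]
  [  -0.25    -0.15     0.75    -0.40]
  [  -0.35     0.00    -0.15     0.80]
Compute the cofactors C_ij = (−1)^(i+j)·(3×3 minor ij) of I−A; the adjugate is their transpose:
adj(I−A) = Cᵀ =
  [ 0.298500   0.041250   0.079250   0.087250]
  [ 0.331000   0.476000   0.366750   0.343750]
  [ 0.261500   0.131750   0.483750   0.307500]
  [ 0.179625   0.042750   0.125375   0.393125]
det(I−A) = Σ_j (I−A)_1j·C_1j = (1.00)(0.298500) + (-0.05)(0.331000) + (-0.10)(0.261500) + (-0.10)(0.179625) = 0.2378375
(I − A)⁻¹ = adj(I−A) / det(I−A) ≈
  [   1.2551     0.1734     0.3332     0.3668]
  [   1.3917     2.0014     1.5420     1.4453]
  [   1.0995     0.5539     2.0340     1.2929]
  [   0.7552     0.1797     0.5271     1.6529]
x = (I − A)⁻¹ d = adj(I−A)·d / det(I−A), with det(I−A) = 0.2378375:
  x_T = (0.298500·380 + 0.041250·90 + 0.079250·150 + 0.087250·390) / 0.2378375 = 163.0575 / 0.2378375 ≈ 685.6
  x_C = (0.331000·380 + 0.476000·90 + 0.366750·150 + 0.343750·390) / 0.2378375 = 357.695 / 0.2378375 ≈ 1503.9
  x_L = (0.261500·380 + 0.131750·90 + 0.483750·150 + 0.307500·390) / 0.2378375 = 303.715 / 0.2378375 ≈ 1277.0
  x_A = (0.179625·380 + 0.042750·90 + 0.125375·150 + 0.393125·390) / 0.2378375 = 244.23 / 0.2378375 ≈ 1026.9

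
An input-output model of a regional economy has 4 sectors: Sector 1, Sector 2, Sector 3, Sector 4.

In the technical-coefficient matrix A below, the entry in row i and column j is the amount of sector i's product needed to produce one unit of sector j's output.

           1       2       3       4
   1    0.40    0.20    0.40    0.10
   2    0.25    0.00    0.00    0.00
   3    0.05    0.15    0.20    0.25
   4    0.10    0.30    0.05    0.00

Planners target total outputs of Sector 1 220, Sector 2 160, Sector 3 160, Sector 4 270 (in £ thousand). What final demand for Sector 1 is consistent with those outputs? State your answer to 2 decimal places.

I − A =
  [   0.60    -0.20    -0.40    -0.10]
  [  -0.25     1.00     0.00     0.00]
  [  -0.05    -0.15     0.80    -0.25]
  [  -0.10    -0.30    -0.05     1.00]
d = (I − A) x:
  d_1 = (+0.60)·220 + (-0.20)·160 + (-0.40)·160 + (-0.10)·270 = 9.00
  d_2 = (-0.25)·220 + (+1.00)·160 + (+0.00)·160 + (+0.00)·270 = 105.00
  d_3 = (-0.05)·220 + (-0.15)·160 + (+0.80)·160 + (-0.25)·270 = 25.50
  d_4 = (-0.10)·220 + (-0.30)·160 + (-0.05)·160 + (+1.00)·270 = 192.00

d_1 = 9.00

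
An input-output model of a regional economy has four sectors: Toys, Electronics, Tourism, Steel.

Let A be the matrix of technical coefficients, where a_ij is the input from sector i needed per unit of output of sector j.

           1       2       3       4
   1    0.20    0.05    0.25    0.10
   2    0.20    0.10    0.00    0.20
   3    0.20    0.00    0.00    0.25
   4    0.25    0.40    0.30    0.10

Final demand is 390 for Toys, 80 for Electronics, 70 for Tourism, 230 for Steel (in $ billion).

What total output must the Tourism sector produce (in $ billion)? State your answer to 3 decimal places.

I − A =
  [   0.80    -0.05    -0.25    -0.10]
  [  -0.20     0.90     0.00    -0.20]
  [  -0.20     0.00     1.00    -0.25]
  [  -0.25    -0.40    -0.30     0.90]
Compute the cofactors C_ij = (−1)^(i+j)·(3×3 minor ij) of I−A; the adjugate is their transpose:
adj(I−A) = Cᵀ =
  [ 0.662500   0.106250   0.212500   0.156250]
  [ 0.227000   0.568375   0.111500   0.182500]
  [ 0.222250   0.100125   0.542000   0.197500]
  [ 0.359000   0.315500   0.289250   0.665000]
det(I−A) = Σ_j (I−A)_1j·C_1j = (0.80)(0.662500) + (-0.05)(0.227000) + (-0.25)(0.222250) + (-0.10)(0.359000) = 0.4271875
(I − A)⁻¹ = adj(I−A) / det(I−A) ≈
  [   1.5508     0.2487     0.4974     0.3658]
  [   0.5314     1.3305     0.2610     0.4272]
  [   0.5203     0.2344     1.2688     0.4623]
  [   0.8404     0.7386     0.6771     1.5567]
x = (I − A)⁻¹ d = adj(I−A)·d / det(I−A), with det(I−A) = 0.4271875:
  x_1 = (0.662500·390 + 0.106250·80 + 0.212500·70 + 0.156250·230) / 0.4271875 = 317.6875 / 0.4271875 ≈ 743.672
  x_2 = (0.227000·390 + 0.568375·80 + 0.111500·70 + 0.182500·230) / 0.4271875 = 183.78 / 0.4271875 ≈ 430.209
  x_3 = (0.222250·390 + 0.100125·80 + 0.542000·70 + 0.197500·230) / 0.4271875 = 178.0525 / 0.4271875 ≈ 416.802
  x_4 = (0.359000·390 + 0.315500·80 + 0.289250·70 + 0.665000·230) / 0.4271875 = 338.4475 / 0.4271875 ≈ 792.269

x_3 = 416.802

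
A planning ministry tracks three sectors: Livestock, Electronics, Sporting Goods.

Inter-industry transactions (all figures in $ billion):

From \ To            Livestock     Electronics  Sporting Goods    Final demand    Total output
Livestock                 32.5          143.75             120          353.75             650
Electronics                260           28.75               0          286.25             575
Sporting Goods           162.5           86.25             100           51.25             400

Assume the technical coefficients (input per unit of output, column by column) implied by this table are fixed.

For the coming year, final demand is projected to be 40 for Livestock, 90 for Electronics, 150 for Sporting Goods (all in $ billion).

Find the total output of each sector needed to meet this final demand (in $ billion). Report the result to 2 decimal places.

Technical coefficients a_ij = z_ij / X_j:
  a_LL = 32.5/650 = 0.05, a_EL = 260/650 = 0.40, a_SL = 162.5/650 = 0.25
  a_LE = 143.75/575 = 0.25, a_EE = 28.75/575 = 0.05, a_SE = 86.25/575 = 0.15
  a_LS = 120/400 = 0.30, a_ES = 0/400 = 0.00, a_SS = 100/400 = 0.25
I − A =
  [   0.95    -0.25    -0.30]
  [  -0.40     0.95     0.00]
  [  -0.25    -0.15     0.75]
Cofactors of I−A, C_ij = (−1)^(i+j)·(minor ij) (rows/columns in the sector order above):
  C_11 = (0.95)(0.75) − (0.00)(-0.15) = 0.7125
  C_12 = −[(-0.40)(0.75) − (0.00)(-0.25)] = 0.3000
  C_13 = (-0.40)(-0.15) − (0.95)(-0.25) = 0.2975
  C_21 = −[(-0.25)(0.75) − (-0.30)(-0.15)] = 0.2325
  C_22 = (0.95)(0.75) − (-0.30)(-0.25) = 0.6375
  C_23 = −[(0.95)(-0.15) − (-0.25)(-0.25)] = 0.2050
  C_31 = (-0.25)(0.00) − (-0.30)(0.95) = 0.2850
  C_32 = −[(0.95)(0.00) − (-0.30)(-0.40)] = 0.1200
  C_33 = (0.95)(0.95) − (-0.25)(-0.40) = 0.8025
det(I−A) = Σ_j (I−A)_1j·C_1j = (0.95)(0.7125) + (-0.25)(0.3000) + (-0.30)(0.2975) = 0.512625
adj(I−A) = Cᵀ =
  [ 0.7125   0.2325   0.2850]
  [ 0.3000   0.6375   0.1200]
  [ 0.2975   0.2050   0.8025]
(I − A)⁻¹ = adj(I−A) / det(I−A) ≈
  [   1.3899     0.4535     0.5560]
  [   0.5852     1.2436     0.2341]
  [   0.5803     0.3999     1.5655]
x = (I − A)⁻¹ d = adj(I−A)·d / det(I−A), with det(I−A) = 0.512625:
  x_L = (0.7125·40 + 0.2325·90 + 0.2850·150) / 0.512625 = 92.175 / 0.512625 ≈ 179.81
  x_E = (0.3000·40 + 0.6375·90 + 0.1200·150) / 0.512625 = 87.375 / 0.512625 ≈ 170.45
  x_S = (0.2975·40 + 0.2050·90 + 0.8025·150) / 0.512625 = 150.725 / 0.512625 ≈ 294.03

x_L = 179.81, x_E = 170.45, x_S = 294.03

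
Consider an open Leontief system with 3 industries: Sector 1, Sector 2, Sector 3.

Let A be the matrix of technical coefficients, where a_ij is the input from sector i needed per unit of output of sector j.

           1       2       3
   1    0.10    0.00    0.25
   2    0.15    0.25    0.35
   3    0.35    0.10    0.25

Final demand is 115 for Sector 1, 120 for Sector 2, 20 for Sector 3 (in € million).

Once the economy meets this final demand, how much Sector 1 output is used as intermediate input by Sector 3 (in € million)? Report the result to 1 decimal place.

z_13 = 34.7

I − A =
  [   0.90     0.00    -0.25]
  [  -0.15     0.75    -0.35]
  [  -0.35    -0.10     0.75]
Cofactors of I−A, C_ij = (−1)^(i+j)·(minor ij) (rows/columns in the sector order above):
  C_11 = (0.75)(0.75) − (-0.35)(-0.10) = 0.5275
  C_12 = −[(-0.15)(0.75) − (-0.35)(-0.35)] = 0.2350
  C_13 = (-0.15)(-0.10) − (0.75)(-0.35) = 0.2775
  C_21 = −[(0.00)(0.75) − (-0.25)(-0.10)] = 0.0250
  C_22 = (0.90)(0.75) − (-0.25)(-0.35) = 0.5875
  C_23 = −[(0.90)(-0.10) − (0.00)(-0.35)] = 0.0900
  C_31 = (0.00)(-0.35) − (-0.25)(0.75) = 0.1875
  C_32 = −[(0.90)(-0.35) − (-0.25)(-0.15)] = 0.3525
  C_33 = (0.90)(0.75) − (0.00)(-0.15) = 0.6750
det(I−A) = Σ_j (I−A)_1j·C_1j = (0.90)(0.5275) + (0.00)(0.2350) + (-0.25)(0.2775) = 0.405375
adj(I−A) = Cᵀ =
  [ 0.5275   0.0250   0.1875]
  [ 0.2350   0.5875   0.3525]
  [ 0.2775   0.0900   0.6750]
(I − A)⁻¹ = adj(I−A) / det(I−A) ≈
  [   1.3013     0.0617     0.4625]
  [   0.5797     1.4493     0.8696]
  [   0.6846     0.2220     1.6651]
First solve x = (I − A)⁻¹ d = adj(I−A)·d / det(I−A); in particular x_3 = (0.2775·115 + 0.0900·120 + 0.6750·20) / 0.405375 = 56.2125 / 0.405375 ≈ 138.668.
Intermediate flow from 1 to 3: z_13 = a_13 · x_3 = 0.25 × 56.2125 / 0.405375 = 14.053125 / 0.405375 ≈ 34.7.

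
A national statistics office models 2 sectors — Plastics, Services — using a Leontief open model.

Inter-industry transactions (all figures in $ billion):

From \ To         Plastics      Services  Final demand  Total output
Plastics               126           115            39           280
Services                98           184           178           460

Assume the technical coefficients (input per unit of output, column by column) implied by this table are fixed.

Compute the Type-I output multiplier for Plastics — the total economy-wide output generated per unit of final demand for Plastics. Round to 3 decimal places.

Technical coefficients a_ij = z_ij / X_j:
  a_PP = 126/280 = 0.45, a_SP = 98/280 = 0.35
  a_PS = 115/460 = 0.25, a_SS = 184/460 = 0.40
I − A =
  [   0.55    -0.25]
  [  -0.35     0.60]
det(I−A) = (0.55)(0.60) − (-0.25)(-0.35) = 0.2425
adj(I−A) = [[0.60, 0.25], [0.35, 0.55]]
(I − A)⁻¹ = adj(I−A) / det(I−A) ≈
  [   2.4742     1.0309]
  [   1.4433     2.2680]
The output multiplier for sector j is the column-j sum of the Leontief inverse (I − A)⁻¹ = adj(I−A) / det(I−A).
Column P of adj(I−A): (0.60, 0.35); det(I−A) = 0.2425.
m_P = (0.60 + 0.35) / 0.2425 = 0.95 / 0.2425 ≈ 3.918.

m_P = 3.918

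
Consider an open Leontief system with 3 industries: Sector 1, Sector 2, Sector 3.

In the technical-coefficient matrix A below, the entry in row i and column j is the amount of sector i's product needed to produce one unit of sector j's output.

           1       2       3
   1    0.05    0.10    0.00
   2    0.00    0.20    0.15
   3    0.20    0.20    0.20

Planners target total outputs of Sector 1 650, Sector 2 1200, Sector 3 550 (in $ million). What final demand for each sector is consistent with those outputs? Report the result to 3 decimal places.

d_1 = 497.500, d_2 = 877.500, d_3 = 70.000

I − A =
  [   0.95    -0.10     0.00]
  [   0.00     0.80    -0.15]
  [  -0.20    -0.20     0.80]
d = (I − A) x:
  d_1 = (+0.95)·650 + (-0.10)·1200 + (+0.00)·550 = 497.500
  d_2 = (+0.00)·650 + (+0.80)·1200 + (-0.15)·550 = 877.500
  d_3 = (-0.20)·650 + (-0.20)·1200 + (+0.80)·550 = 70.000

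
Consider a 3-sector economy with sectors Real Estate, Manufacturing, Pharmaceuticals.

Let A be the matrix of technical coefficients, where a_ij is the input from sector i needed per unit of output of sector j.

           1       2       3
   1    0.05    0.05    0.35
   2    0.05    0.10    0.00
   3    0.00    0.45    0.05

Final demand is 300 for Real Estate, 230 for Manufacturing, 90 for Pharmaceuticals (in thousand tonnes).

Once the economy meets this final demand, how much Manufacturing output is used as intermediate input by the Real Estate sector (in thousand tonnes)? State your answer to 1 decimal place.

I − A =
  [   0.95    -0.05    -0.35]
  [  -0.05     0.90     0.00]
  [   0.00    -0.45     0.95]
Cofactors of I−A, C_ij = (−1)^(i+j)·(minor ij) (rows/columns in the sector order above):
  C_11 = (0.90)(0.95) − (0.00)(-0.45) = 0.8550
  C_12 = −[(-0.05)(0.95) − (0.00)(0.00)] = 0.0475
  C_13 = (-0.05)(-0.45) − (0.90)(0.00) = 0.0225
  C_21 = −[(-0.05)(0.95) − (-0.35)(-0.45)] = 0.2050
  C_22 = (0.95)(0.95) − (-0.35)(0.00) = 0.9025
  C_23 = −[(0.95)(-0.45) − (-0.05)(0.00)] = 0.4275
  C_31 = (-0.05)(0.00) − (-0.35)(0.90) = 0.3150
  C_32 = −[(0.95)(0.00) − (-0.35)(-0.05)] = 0.0175
  C_33 = (0.95)(0.90) − (-0.05)(-0.05) = 0.8525
det(I−A) = Σ_j (I−A)_1j·C_1j = (0.95)(0.8550) + (-0.05)(0.0475) + (-0.35)(0.0225) = 0.8020
adj(I−A) = Cᵀ =
  [ 0.8550   0.2050   0.3150]
  [ 0.0475   0.9025   0.0175]
  [ 0.0225   0.4275   0.8525]
(I − A)⁻¹ = adj(I−A) / det(I−A) ≈
  [   1.0661     0.2556     0.3928]
  [   0.0592     1.1253     0.0218]
  [   0.0281     0.5330     1.0630]
First solve x = (I − A)⁻¹ d = adj(I−A)·d / det(I−A); in particular x_1 = (0.8550·300 + 0.2050·230 + 0.3150·90) / 0.8020 = 332.00 / 0.8020 ≈ 413.965.
Intermediate flow from 2 to 1: z_21 = a_21 · x_1 = 0.05 × 332.00 / 0.8020 = 16.60 / 0.8020 ≈ 20.7.

z_21 = 20.7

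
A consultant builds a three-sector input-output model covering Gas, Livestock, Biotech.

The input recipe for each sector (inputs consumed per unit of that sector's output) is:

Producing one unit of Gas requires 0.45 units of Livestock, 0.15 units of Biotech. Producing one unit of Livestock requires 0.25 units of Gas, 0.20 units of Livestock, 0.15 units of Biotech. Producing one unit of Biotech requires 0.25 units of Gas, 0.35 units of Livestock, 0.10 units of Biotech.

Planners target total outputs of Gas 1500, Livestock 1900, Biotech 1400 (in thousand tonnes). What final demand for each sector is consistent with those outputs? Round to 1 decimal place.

d_1 = 675.0, d_2 = 355.0, d_3 = 750.0

I − A =
  [   1.00    -0.25    -0.25]
  [  -0.45     0.80    -0.35]
  [  -0.15    -0.15     0.90]
d = (I − A) x:
  d_1 = (+1.00)·1500 + (-0.25)·1900 + (-0.25)·1400 = 675.0
  d_2 = (-0.45)·1500 + (+0.80)·1900 + (-0.35)·1400 = 355.0
  d_3 = (-0.15)·1500 + (-0.15)·1900 + (+0.90)·1400 = 750.0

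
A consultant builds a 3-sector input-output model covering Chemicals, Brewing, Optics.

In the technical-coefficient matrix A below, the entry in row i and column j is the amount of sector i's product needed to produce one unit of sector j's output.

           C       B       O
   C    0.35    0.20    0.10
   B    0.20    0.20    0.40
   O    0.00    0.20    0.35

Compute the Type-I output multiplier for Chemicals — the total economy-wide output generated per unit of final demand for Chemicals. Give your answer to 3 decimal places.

m_C = 2.383

I − A =
  [   0.65    -0.20    -0.10]
  [  -0.20     0.80    -0.40]
  [   0.00    -0.20     0.65]
Cofactors of I−A, C_ij = (−1)^(i+j)·(minor ij) (rows/columns in the sector order above):
  C_11 = (0.80)(0.65) − (-0.40)(-0.20) = 0.4400
  C_12 = −[(-0.20)(0.65) − (-0.40)(0.00)] = 0.1300
  C_13 = (-0.20)(-0.20) − (0.80)(0.00) = 0.0400
  C_21 = −[(-0.20)(0.65) − (-0.10)(-0.20)] = 0.1500
  C_22 = (0.65)(0.65) − (-0.10)(0.00) = 0.4225
  C_23 = −[(0.65)(-0.20) − (-0.20)(0.00)] = 0.1300
  C_31 = (-0.20)(-0.40) − (-0.10)(0.80) = 0.1600
  C_32 = −[(0.65)(-0.40) − (-0.10)(-0.20)] = 0.2800
  C_33 = (0.65)(0.80) − (-0.20)(-0.20) = 0.4800
det(I−A) = Σ_j (I−A)_1j·C_1j = (0.65)(0.4400) + (-0.20)(0.1300) + (-0.10)(0.0400) = 0.2560
adj(I−A) = Cᵀ =
  [ 0.4400   0.1500   0.1600]
  [ 0.1300   0.4225   0.2800]
  [ 0.0400   0.1300   0.4800]
(I − A)⁻¹ = adj(I−A) / det(I−A) ≈
  [   1.7188     0.5859     0.6250]
  [   0.5078     1.6504     1.0938]
  [   0.1563     0.5078     1.8750]
The output multiplier for sector j is the column-j sum of the Leontief inverse (I − A)⁻¹ = adj(I−A) / det(I−A).
Column C of adj(I−A): (0.4400, 0.1300, 0.0400); det(I−A) = 0.2560.
m_C = (0.4400 + 0.1300 + 0.0400) / 0.2560 = 0.61 / 0.2560 ≈ 2.383.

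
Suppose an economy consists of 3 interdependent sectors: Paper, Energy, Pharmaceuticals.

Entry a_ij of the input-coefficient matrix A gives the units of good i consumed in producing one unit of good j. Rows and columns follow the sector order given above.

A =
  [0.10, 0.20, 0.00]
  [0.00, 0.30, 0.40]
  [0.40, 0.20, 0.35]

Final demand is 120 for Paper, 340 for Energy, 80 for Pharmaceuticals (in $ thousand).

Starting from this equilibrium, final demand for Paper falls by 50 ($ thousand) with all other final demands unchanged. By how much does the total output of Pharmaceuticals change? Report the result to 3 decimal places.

Δx_3 = -45.827

I − A =
  [   0.90    -0.20     0.00]
  [   0.00     0.70    -0.40]
  [  -0.40    -0.20     0.65]
Cofactors of I−A, C_ij = (−1)^(i+j)·(minor ij) (rows/columns in the sector order above):
  C_11 = (0.70)(0.65) − (-0.40)(-0.20) = 0.3750
  C_12 = −[(0.00)(0.65) − (-0.40)(-0.40)] = 0.1600
  C_13 = (0.00)(-0.20) − (0.70)(-0.40) = 0.2800
  C_21 = −[(-0.20)(0.65) − (0.00)(-0.20)] = 0.1300
  C_22 = (0.90)(0.65) − (0.00)(-0.40) = 0.5850
  C_23 = −[(0.90)(-0.20) − (-0.20)(-0.40)] = 0.2600
  C_31 = (-0.20)(-0.40) − (0.00)(0.70) = 0.0800
  C_32 = −[(0.90)(-0.40) − (0.00)(0.00)] = 0.3600
  C_33 = (0.90)(0.70) − (-0.20)(0.00) = 0.6300
det(I−A) = Σ_j (I−A)_1j·C_1j = (0.90)(0.3750) + (-0.20)(0.1600) + (0.00)(0.2800) = 0.3055
adj(I−A) = Cᵀ =
  [ 0.3750   0.1300   0.0800]
  [ 0.1600   0.5850   0.3600]
  [ 0.2800   0.2600   0.6300]
(I − A)⁻¹ = adj(I−A) / det(I−A) ≈
  [   1.2275     0.4255     0.2619]
  [   0.5237     1.9149     1.1784]
  [   0.9165     0.8511     2.0622]
Δx = (I − A)⁻¹ Δd with Δd having -50 in the Paper component and 0 elsewhere.
So Δx_3 = L_31 · (-50), where L_31 = adj(I−A)_31 / det(I−A) = 0.2800 / 0.3055.
Δx_3 = 0.2800 × (-50) / 0.3055 = -14.00 / 0.3055 ≈ -45.827.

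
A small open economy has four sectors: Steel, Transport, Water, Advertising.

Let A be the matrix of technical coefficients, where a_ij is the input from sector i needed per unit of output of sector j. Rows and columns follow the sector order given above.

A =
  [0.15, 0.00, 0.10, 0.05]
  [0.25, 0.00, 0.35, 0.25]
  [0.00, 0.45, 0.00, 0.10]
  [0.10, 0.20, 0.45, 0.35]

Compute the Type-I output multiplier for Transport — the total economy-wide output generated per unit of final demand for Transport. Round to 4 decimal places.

I − A =
  [   0.85     0.00    -0.10    -0.05]
  [  -0.25     1.00    -0.35    -0.25]
  [   0.00    -0.45     1.00    -0.10]
  [  -0.10    -0.20    -0.45     0.65]
Compute the cofactors C_ij = (−1)^(i+j)·(3×3 minor ij) of I−A; the adjugate is their transpose:
adj(I−A) = Cᵀ =
  [ 0.395000   0.051375   0.086000   0.063375]
  [ 0.179750   0.508250   0.311625   0.257250]
  [ 0.099375   0.263375   0.502500   0.186250]
  [ 0.184875   0.346625   0.457000   0.704875]
det(I−A) = Σ_j (I−A)_1j·C_1j = (0.85)(0.395000) + (0.00)(0.179750) + (-0.10)(0.099375) + (-0.05)(0.184875) = 0.31656875
(I − A)⁻¹ = adj(I−A) / det(I−A) ≈
  [   1.24775     0.16229     0.27166     0.20019]
  [   0.56781     1.60550     0.98438     0.81262]
  [   0.31391     0.83197     1.58733     0.58834]
  [   0.58400     1.09494     1.44360     2.22661]
The output multiplier for sector j is the column-j sum of the Leontief inverse (I − A)⁻¹ = adj(I−A) / det(I−A).
Column T of adj(I−A): (0.051375, 0.508250, 0.263375, 0.346625); det(I−A) = 0.31656875.
m_T = (0.051375 + 0.508250 + 0.263375 + 0.346625) / 0.31656875 = 1.169625 / 0.31656875 ≈ 3.6947.

m_T = 3.6947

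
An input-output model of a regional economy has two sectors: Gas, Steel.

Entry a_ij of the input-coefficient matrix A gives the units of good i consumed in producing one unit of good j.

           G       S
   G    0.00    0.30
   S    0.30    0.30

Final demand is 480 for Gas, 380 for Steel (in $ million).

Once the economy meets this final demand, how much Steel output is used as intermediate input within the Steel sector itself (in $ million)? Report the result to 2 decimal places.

I − A =
  [   1.00    -0.30]
  [  -0.30     0.70]
det(I−A) = (1.00)(0.70) − (-0.30)(-0.30) = 0.6100
adj(I−A) = [[0.70, 0.30], [0.30, 1.00]]
(I − A)⁻¹ = adj(I−A) / det(I−A) ≈
  [   1.1475     0.4918]
  [   0.4918     1.6393]
First solve x = (I − A)⁻¹ d = adj(I−A)·d / det(I−A); in particular x_S = (0.30·480 + 1.00·380) / 0.6100 = 524.00 / 0.6100 ≈ 859.0164.
Intermediate flow from S to S: z_SS = a_SS · x_S = 0.30 × 524.00 / 0.6100 = 157.20 / 0.6100 ≈ 257.70.

z_SS = 257.70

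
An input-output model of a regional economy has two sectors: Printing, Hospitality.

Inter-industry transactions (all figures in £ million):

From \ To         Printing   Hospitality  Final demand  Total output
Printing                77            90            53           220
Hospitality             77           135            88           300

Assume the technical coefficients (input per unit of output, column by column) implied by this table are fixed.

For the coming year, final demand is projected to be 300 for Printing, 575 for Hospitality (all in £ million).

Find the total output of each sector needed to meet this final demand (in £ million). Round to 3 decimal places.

x_P = 1336.634, x_H = 1896.040

Technical coefficients a_ij = z_ij / X_j:
  a_PP = 77/220 = 0.35, a_HP = 77/220 = 0.35
  a_PH = 90/300 = 0.30, a_HH = 135/300 = 0.45
I − A =
  [   0.65    -0.30]
  [  -0.35     0.55]
det(I−A) = (0.65)(0.55) − (-0.30)(-0.35) = 0.2525
adj(I−A) = [[0.55, 0.30], [0.35, 0.65]]
(I − A)⁻¹ = adj(I−A) / det(I−A) ≈
  [   2.1782     1.1881]
  [   1.3861     2.5743]
x = (I − A)⁻¹ d = adj(I−A)·d / det(I−A), with det(I−A) = 0.2525:
  x_P = (0.55·300 + 0.30·575) / 0.2525 = 337.50 / 0.2525 ≈ 1336.634
  x_H = (0.35·300 + 0.65·575) / 0.2525 = 478.75 / 0.2525 ≈ 1896.040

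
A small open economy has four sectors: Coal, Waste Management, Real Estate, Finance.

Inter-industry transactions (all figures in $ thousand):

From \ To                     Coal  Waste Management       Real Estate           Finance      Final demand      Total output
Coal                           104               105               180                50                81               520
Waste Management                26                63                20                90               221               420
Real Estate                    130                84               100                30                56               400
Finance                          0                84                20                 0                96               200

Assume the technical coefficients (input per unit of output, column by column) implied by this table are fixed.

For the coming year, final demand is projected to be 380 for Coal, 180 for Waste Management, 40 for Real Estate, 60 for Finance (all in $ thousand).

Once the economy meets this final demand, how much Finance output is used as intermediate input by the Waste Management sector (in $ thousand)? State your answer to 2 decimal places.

z_FW = 76.03

Technical coefficients a_ij = z_ij / X_j:
  a_CC = 104/520 = 0.20, a_WC = 26/520 = 0.05, a_RC = 130/520 = 0.25, a_FC = 0/520 = 0.00
  a_CW = 105/420 = 0.25, a_WW = 63/420 = 0.15, a_RW = 84/420 = 0.20, a_FW = 84/420 = 0.20
  a_CR = 180/400 = 0.45, a_WR = 20/400 = 0.05, a_RR = 100/400 = 0.25, a_FR = 20/400 = 0.05
  a_CF = 50/200 = 0.25, a_WF = 90/200 = 0.45, a_RF = 30/200 = 0.15, a_FF = 0/200 = 0.00
I − A =
  [   0.80    -0.25    -0.45    -0.25]
  [  -0.05     0.85    -0.05    -0.45]
  [  -0.25    -0.20     0.75    -0.15]
  [   0.00    -0.20    -0.05     1.00]
Compute the cofactors C_ij = (−1)^(i+j)·(3×3 minor ij) of I−A; the adjugate is their transpose:
adj(I−A) = Cᵀ =
  [ 0.547625   0.329125   0.373250   0.341000]
  [ 0.055250   0.478375   0.081125   0.241250]
  [ 0.201500   0.259000   0.593000   0.255875]
  [ 0.021125   0.108625   0.045875   0.389375]
det(I−A) = Σ_j (I−A)_1j·C_1j = (0.80)(0.547625) + (-0.25)(0.055250) + (-0.45)(0.201500) + (-0.25)(0.021125) = 0.32833125
(I − A)⁻¹ = adj(I−A) / det(I−A) ≈
  [   1.6679     1.0024     1.1368     1.0386]
  [   0.1683     1.4570     0.2471     0.7348]
  [   0.6137     0.7888     1.8061     0.7793]
  [   0.0643     0.3308     0.1397     1.1859]
First solve x = (I − A)⁻¹ d = adj(I−A)·d / det(I−A); in particular x_W = (0.055250·380 + 0.478375·180 + 0.081125·40 + 0.241250·60) / 0.32833125 = 124.8225 / 0.32833125 ≈ 380.1725.
Intermediate flow from F to W: z_FW = a_FW · x_W = 0.20 × 124.8225 / 0.32833125 = 24.9645 / 0.32833125 ≈ 76.03.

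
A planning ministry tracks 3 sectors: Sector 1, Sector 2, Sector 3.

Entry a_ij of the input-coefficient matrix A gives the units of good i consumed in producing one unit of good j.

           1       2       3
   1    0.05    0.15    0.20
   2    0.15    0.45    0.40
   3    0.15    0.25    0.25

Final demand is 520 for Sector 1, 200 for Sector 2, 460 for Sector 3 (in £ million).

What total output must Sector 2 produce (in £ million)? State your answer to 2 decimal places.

x_2 = 1679.35

I − A =
  [   0.95    -0.15    -0.20]
  [  -0.15     0.55    -0.40]
  [  -0.15    -0.25     0.75]
Cofactors of I−A, C_ij = (−1)^(i+j)·(minor ij) (rows/columns in the sector order above):
  C_11 = (0.55)(0.75) − (-0.40)(-0.25) = 0.3125
  C_12 = −[(-0.15)(0.75) − (-0.40)(-0.15)] = 0.1725
  C_13 = (-0.15)(-0.25) − (0.55)(-0.15) = 0.1200
  C_21 = −[(-0.15)(0.75) − (-0.20)(-0.25)] = 0.1625
  C_22 = (0.95)(0.75) − (-0.20)(-0.15) = 0.6825
  C_23 = −[(0.95)(-0.25) − (-0.15)(-0.15)] = 0.2600
  C_31 = (-0.15)(-0.40) − (-0.20)(0.55) = 0.1700
  C_32 = −[(0.95)(-0.40) − (-0.20)(-0.15)] = 0.4100
  C_33 = (0.95)(0.55) − (-0.15)(-0.15) = 0.5000
det(I−A) = Σ_j (I−A)_1j·C_1j = (0.95)(0.3125) + (-0.15)(0.1725) + (-0.20)(0.1200) = 0.2470
adj(I−A) = Cᵀ =
  [ 0.3125   0.1625   0.1700]
  [ 0.1725   0.6825   0.4100]
  [ 0.1200   0.2600   0.5000]
(I − A)⁻¹ = adj(I−A) / det(I−A) ≈
  [   1.2652     0.6579     0.6883]
  [   0.6984     2.7632     1.6599]
  [   0.4858     1.0526     2.0243]
x = (I − A)⁻¹ d = adj(I−A)·d / det(I−A), with det(I−A) = 0.2470:
  x_1 = (0.3125·520 + 0.1625·200 + 0.1700·460) / 0.2470 = 273.20 / 0.2470 ≈ 1106.07
  x_2 = (0.1725·520 + 0.6825·200 + 0.4100·460) / 0.2470 = 414.80 / 0.2470 ≈ 1679.35
  x_3 = (0.1200·520 + 0.2600·200 + 0.5000·460) / 0.2470 = 344.40 / 0.2470 ≈ 1394.33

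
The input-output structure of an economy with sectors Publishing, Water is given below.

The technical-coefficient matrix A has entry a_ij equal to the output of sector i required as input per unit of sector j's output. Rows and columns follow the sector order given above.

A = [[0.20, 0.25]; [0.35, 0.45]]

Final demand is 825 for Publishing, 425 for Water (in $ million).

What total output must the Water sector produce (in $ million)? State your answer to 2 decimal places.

I − A =
  [   0.80    -0.25]
  [  -0.35     0.55]
det(I−A) = (0.80)(0.55) − (-0.25)(-0.35) = 0.3525
adj(I−A) = [[0.55, 0.25], [0.35, 0.80]]
(I − A)⁻¹ = adj(I−A) / det(I−A) ≈
  [   1.5603     0.7092]
  [   0.9929     2.2695]
x = (I − A)⁻¹ d = adj(I−A)·d / det(I−A), with det(I−A) = 0.3525:
  x_1 = (0.55·825 + 0.25·425) / 0.3525 = 560.00 / 0.3525 ≈ 1588.65
  x_2 = (0.35·825 + 0.80·425) / 0.3525 = 628.75 / 0.3525 ≈ 1783.69

x_2 = 1783.69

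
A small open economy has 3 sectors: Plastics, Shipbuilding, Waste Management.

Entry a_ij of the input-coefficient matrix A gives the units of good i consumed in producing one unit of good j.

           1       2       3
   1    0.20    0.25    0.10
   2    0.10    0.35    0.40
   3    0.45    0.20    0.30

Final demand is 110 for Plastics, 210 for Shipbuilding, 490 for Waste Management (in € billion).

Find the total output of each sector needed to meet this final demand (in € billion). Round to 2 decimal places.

x_1 = 790.55, x_2 = 1441.70, x_3 = 1620.12

I − A =
  [   0.80    -0.25    -0.10]
  [  -0.10     0.65    -0.40]
  [  -0.45    -0.20     0.70]
Cofactors of I−A, C_ij = (−1)^(i+j)·(minor ij) (rows/columns in the sector order above):
  C_11 = (0.65)(0.70) − (-0.40)(-0.20) = 0.3750
  C_12 = −[(-0.10)(0.70) − (-0.40)(-0.45)] = 0.2500
  C_13 = (-0.10)(-0.20) − (0.65)(-0.45) = 0.3125
  C_21 = −[(-0.25)(0.70) − (-0.10)(-0.20)] = 0.1950
  C_22 = (0.80)(0.70) − (-0.10)(-0.45) = 0.5150
  C_23 = −[(0.80)(-0.20) − (-0.25)(-0.45)] = 0.2725
  C_31 = (-0.25)(-0.40) − (-0.10)(0.65) = 0.1650
  C_32 = −[(0.80)(-0.40) − (-0.10)(-0.10)] = 0.3300
  C_33 = (0.80)(0.65) − (-0.25)(-0.10) = 0.4950
det(I−A) = Σ_j (I−A)_1j·C_1j = (0.80)(0.3750) + (-0.25)(0.2500) + (-0.10)(0.3125) = 0.20625
adj(I−A) = Cᵀ =
  [ 0.3750   0.1950   0.1650]
  [ 0.2500   0.5150   0.3300]
  [ 0.3125   0.2725   0.4950]
(I − A)⁻¹ = adj(I−A) / det(I−A) ≈
  [   1.8182     0.9455     0.8000]
  [   1.2121     2.4970     1.6000]
  [   1.5152     1.3212     2.4000]
x = (I − A)⁻¹ d = adj(I−A)·d / det(I−A), with det(I−A) = 0.20625:
  x_1 = (0.3750·110 + 0.1950·210 + 0.1650·490) / 0.20625 = 163.05 / 0.20625 ≈ 790.55
  x_2 = (0.2500·110 + 0.5150·210 + 0.3300·490) / 0.20625 = 297.35 / 0.20625 ≈ 1441.70
  x_3 = (0.3125·110 + 0.2725·210 + 0.4950·490) / 0.20625 = 334.15 / 0.20625 ≈ 1620.12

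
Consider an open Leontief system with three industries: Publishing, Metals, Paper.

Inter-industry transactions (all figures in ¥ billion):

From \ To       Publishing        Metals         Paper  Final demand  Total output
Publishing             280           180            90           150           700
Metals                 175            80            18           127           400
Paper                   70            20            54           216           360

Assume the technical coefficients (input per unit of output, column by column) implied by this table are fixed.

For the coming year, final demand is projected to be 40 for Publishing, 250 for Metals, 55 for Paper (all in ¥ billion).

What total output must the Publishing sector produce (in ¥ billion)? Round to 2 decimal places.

x_1 = 483.67

Technical coefficients a_ij = z_ij / X_j:
  a_11 = 280/700 = 0.40, a_21 = 175/700 = 0.25, a_31 = 70/700 = 0.10
  a_12 = 180/400 = 0.45, a_22 = 80/400 = 0.20, a_32 = 20/400 = 0.05
  a_13 = 90/360 = 0.25, a_23 = 18/360 = 0.05, a_33 = 54/360 = 0.15
I − A =
  [   0.60    -0.45    -0.25]
  [  -0.25     0.80    -0.05]
  [  -0.10    -0.05     0.85]
Cofactors of I−A, C_ij = (−1)^(i+j)·(minor ij) (rows/columns in the sector order above):
  C_11 = (0.80)(0.85) − (-0.05)(-0.05) = 0.6775
  C_12 = −[(-0.25)(0.85) − (-0.05)(-0.10)] = 0.2175
  C_13 = (-0.25)(-0.05) − (0.80)(-0.10) = 0.0925
  C_21 = −[(-0.45)(0.85) − (-0.25)(-0.05)] = 0.3950
  C_22 = (0.60)(0.85) − (-0.25)(-0.10) = 0.4850
  C_23 = −[(0.60)(-0.05) − (-0.45)(-0.10)] = 0.0750
  C_31 = (-0.45)(-0.05) − (-0.25)(0.80) = 0.2225
  C_32 = −[(0.60)(-0.05) − (-0.25)(-0.25)] = 0.0925
  C_33 = (0.60)(0.80) − (-0.45)(-0.25) = 0.3675
det(I−A) = Σ_j (I−A)_1j·C_1j = (0.60)(0.6775) + (-0.45)(0.2175) + (-0.25)(0.0925) = 0.2855
adj(I−A) = Cᵀ =
  [ 0.6775   0.3950   0.2225]
  [ 0.2175   0.4850   0.0925]
  [ 0.0925   0.0750   0.3675]
(I − A)⁻¹ = adj(I−A) / det(I−A) ≈
  [   2.3730     1.3835     0.7793]
  [   0.7618     1.6988     0.3240]
  [   0.3240     0.2627     1.2872]
x = (I − A)⁻¹ d = adj(I−A)·d / det(I−A), with det(I−A) = 0.2855:
  x_1 = (0.6775·40 + 0.3950·250 + 0.2225·55) / 0.2855 = 138.0875 / 0.2855 ≈ 483.67
  x_2 = (0.2175·40 + 0.4850·250 + 0.0925·55) / 0.2855 = 135.0375 / 0.2855 ≈ 472.99
  x_3 = (0.0925·40 + 0.0750·250 + 0.3675·55) / 0.2855 = 42.6625 / 0.2855 ≈ 149.43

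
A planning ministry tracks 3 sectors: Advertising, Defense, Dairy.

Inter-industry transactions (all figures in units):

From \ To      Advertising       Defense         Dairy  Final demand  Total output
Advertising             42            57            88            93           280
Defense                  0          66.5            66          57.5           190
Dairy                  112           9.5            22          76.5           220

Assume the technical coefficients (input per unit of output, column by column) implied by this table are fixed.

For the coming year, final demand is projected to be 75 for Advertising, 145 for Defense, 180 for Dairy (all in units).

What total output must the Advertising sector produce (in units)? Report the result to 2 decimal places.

Technical coefficients a_ij = z_ij / X_j:
  a_11 = 42/280 = 0.15, a_21 = 0/280 = 0.00, a_31 = 112/280 = 0.40
  a_12 = 57/190 = 0.30, a_22 = 66.5/190 = 0.35, a_32 = 9.5/190 = 0.05
  a_13 = 88/220 = 0.40, a_23 = 66/220 = 0.30, a_33 = 22/220 = 0.10
I − A =
  [   0.85    -0.30    -0.40]
  [   0.00     0.65    -0.30]
  [  -0.40    -0.05     0.90]
Cofactors of I−A, C_ij = (−1)^(i+j)·(minor ij) (rows/columns in the sector order above):
  C_11 = (0.65)(0.90) − (-0.30)(-0.05) = 0.5700
  C_12 = −[(0.00)(0.90) − (-0.30)(-0.40)] = 0.1200
  C_13 = (0.00)(-0.05) − (0.65)(-0.40) = 0.2600
  C_21 = −[(-0.30)(0.90) − (-0.40)(-0.05)] = 0.2900
  C_22 = (0.85)(0.90) − (-0.40)(-0.40) = 0.6050
  C_23 = −[(0.85)(-0.05) − (-0.30)(-0.40)] = 0.1625
  C_31 = (-0.30)(-0.30) − (-0.40)(0.65) = 0.3500
  C_32 = −[(0.85)(-0.30) − (-0.40)(0.00)] = 0.2550
  C_33 = (0.85)(0.65) − (-0.30)(0.00) = 0.5525
det(I−A) = Σ_j (I−A)_1j·C_1j = (0.85)(0.5700) + (-0.30)(0.1200) + (-0.40)(0.2600) = 0.3445
adj(I−A) = Cᵀ =
  [ 0.5700   0.2900   0.3500]
  [ 0.1200   0.6050   0.2550]
  [ 0.2600   0.1625   0.5525]
(I − A)⁻¹ = adj(I−A) / det(I−A) ≈
  [   1.6546     0.8418     1.0160]
  [   0.3483     1.7562     0.7402]
  [   0.7547     0.4717     1.6038]
x = (I − A)⁻¹ d = adj(I−A)·d / det(I−A), with det(I−A) = 0.3445:
  x_1 = (0.5700·75 + 0.2900·145 + 0.3500·180) / 0.3445 = 147.80 / 0.3445 ≈ 429.03
  x_2 = (0.1200·75 + 0.6050·145 + 0.2550·180) / 0.3445 = 142.625 / 0.3445 ≈ 414.01
  x_3 = (0.2600·75 + 0.1625·145 + 0.5525·180) / 0.3445 = 142.5125 / 0.3445 ≈ 413.68

x_1 = 429.03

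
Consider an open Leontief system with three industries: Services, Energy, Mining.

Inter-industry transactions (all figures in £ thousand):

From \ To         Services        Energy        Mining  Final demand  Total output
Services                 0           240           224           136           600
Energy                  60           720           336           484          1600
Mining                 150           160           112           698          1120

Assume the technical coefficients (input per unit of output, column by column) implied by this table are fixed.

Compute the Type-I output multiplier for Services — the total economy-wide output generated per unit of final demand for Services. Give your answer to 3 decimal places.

m_1 = 1.893

Technical coefficients a_ij = z_ij / X_j:
  a_11 = 0/600 = 0.00, a_21 = 60/600 = 0.10, a_31 = 150/600 = 0.25
  a_12 = 240/1600 = 0.15, a_22 = 720/1600 = 0.45, a_32 = 160/1600 = 0.10
  a_13 = 224/1120 = 0.20, a_23 = 336/1120 = 0.30, a_33 = 112/1120 = 0.10
I − A =
  [   1.00    -0.15    -0.20]
  [  -0.10     0.55    -0.30]
  [  -0.25    -0.10     0.90]
Cofactors of I−A, C_ij = (−1)^(i+j)·(minor ij) (rows/columns in the sector order above):
  C_11 = (0.55)(0.90) − (-0.30)(-0.10) = 0.4650
  C_12 = −[(-0.10)(0.90) − (-0.30)(-0.25)] = 0.1650
  C_13 = (-0.10)(-0.10) − (0.55)(-0.25) = 0.1475
  C_21 = −[(-0.15)(0.90) − (-0.20)(-0.10)] = 0.1550
  C_22 = (1.00)(0.90) − (-0.20)(-0.25) = 0.8500
  C_23 = −[(1.00)(-0.10) − (-0.15)(-0.25)] = 0.1375
  C_31 = (-0.15)(-0.30) − (-0.20)(0.55) = 0.1550
  C_32 = −[(1.00)(-0.30) − (-0.20)(-0.10)] = 0.3200
  C_33 = (1.00)(0.55) − (-0.15)(-0.10) = 0.5350
det(I−A) = Σ_j (I−A)_1j·C_1j = (1.00)(0.4650) + (-0.15)(0.1650) + (-0.20)(0.1475) = 0.41075
adj(I−A) = Cᵀ =
  [ 0.4650   0.1550   0.1550]
  [ 0.1650   0.8500   0.3200]
  [ 0.1475   0.1375   0.5350]
(I − A)⁻¹ = adj(I−A) / det(I−A) ≈
  [   1.1321     0.3774     0.3774]
  [   0.4017     2.0694     0.7791]
  [   0.3591     0.3348     1.3025]
The output multiplier for sector j is the column-j sum of the Leontief inverse (I − A)⁻¹ = adj(I−A) / det(I−A).
Column 1 of adj(I−A): (0.4650, 0.1650, 0.1475); det(I−A) = 0.41075.
m_1 = (0.4650 + 0.1650 + 0.1475) / 0.41075 = 0.7775 / 0.41075 ≈ 1.893.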